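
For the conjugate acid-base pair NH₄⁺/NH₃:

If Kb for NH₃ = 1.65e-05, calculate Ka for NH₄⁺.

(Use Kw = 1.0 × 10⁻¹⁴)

For a conjugate pair Ka × Kb = Kw, so Ka = Kw/Kb = 1.0 × 10⁻¹⁴ / 1.65e-05 = 6.06e-10.

K_a = 6.06e-10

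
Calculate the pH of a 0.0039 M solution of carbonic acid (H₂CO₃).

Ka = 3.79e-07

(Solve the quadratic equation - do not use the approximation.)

x² + Ka×x - Ka×C = 0. Using quadratic formula: [H⁺] = 3.8257e-05

pH = 4.42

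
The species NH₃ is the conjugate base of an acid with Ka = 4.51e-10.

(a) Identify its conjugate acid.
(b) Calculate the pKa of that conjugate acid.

(a) The conjugate acid is formed by adding one H⁺ to NH₃, giving NH₄⁺. (b) pKa = -log(Ka) = -log(4.51e-10) = 9.35.

Conjugate acid: NH₄⁺; pK_a = 9.35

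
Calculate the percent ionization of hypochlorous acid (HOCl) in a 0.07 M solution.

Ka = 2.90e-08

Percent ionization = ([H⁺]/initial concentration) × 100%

Using Ka equilibrium: x² + Ka×x - Ka×C = 0. Solving: [H⁺] = 4.5041e-05. Percent = (4.5041e-05/0.07) × 100

Percent ionization = 0.0643%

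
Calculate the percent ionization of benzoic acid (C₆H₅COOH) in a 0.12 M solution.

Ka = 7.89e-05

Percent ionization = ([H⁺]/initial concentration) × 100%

Using Ka equilibrium: x² + Ka×x - Ka×C = 0. Solving: [H⁺] = 3.0378e-03. Percent = (3.0378e-03/0.12) × 100

Percent ionization = 2.53%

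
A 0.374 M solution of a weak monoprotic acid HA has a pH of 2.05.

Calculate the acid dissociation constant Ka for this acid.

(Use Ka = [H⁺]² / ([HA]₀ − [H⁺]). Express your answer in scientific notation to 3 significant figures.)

[H⁺] = 10^(−pH) = 10^(−2.05) = 8.913e-03 M. For HA ⇌ H⁺ + A⁻, Ka = [H⁺][A⁻]/[HA] = [H⁺]² / ([HA]₀ − [H⁺]) = (8.913e-03)² / (0.374 − 8.913e-03) = 2.18e-04.

K_a = 2.18e-04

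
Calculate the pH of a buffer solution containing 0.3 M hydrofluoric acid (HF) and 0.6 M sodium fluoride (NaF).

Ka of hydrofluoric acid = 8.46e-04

pKa = -log(8.46e-04) = 3.07. pH = pKa + log([A⁻]/[HA]) = 3.07 + log(0.6/0.3)

pH = 3.37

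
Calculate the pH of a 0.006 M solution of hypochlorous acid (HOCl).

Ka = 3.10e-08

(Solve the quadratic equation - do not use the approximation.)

x² + Ka×x - Ka×C = 0. Using quadratic formula: [H⁺] = 1.3623e-05

pH = 4.87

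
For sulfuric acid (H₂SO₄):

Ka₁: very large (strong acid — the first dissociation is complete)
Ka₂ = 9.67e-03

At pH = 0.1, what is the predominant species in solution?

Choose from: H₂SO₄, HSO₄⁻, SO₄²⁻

The first dissociation is complete, so H₂SO₄ itself is never the predominant species in water; pKa₂ = -log(9.67e-03) = 2.01. For a polyprotic acid the predominant species crosses at each pKa: below pKa_n the protonated form dominates, above it the deprotonated form does. At pH = 0.1, the predominant species is HSO₄⁻.

HSO₄⁻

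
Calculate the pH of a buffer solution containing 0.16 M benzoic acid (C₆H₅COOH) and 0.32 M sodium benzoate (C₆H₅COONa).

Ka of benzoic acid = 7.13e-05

pKa = -log(7.13e-05) = 4.15. pH = pKa + log([A⁻]/[HA]) = 4.15 + log(0.32/0.16)

pH = 4.45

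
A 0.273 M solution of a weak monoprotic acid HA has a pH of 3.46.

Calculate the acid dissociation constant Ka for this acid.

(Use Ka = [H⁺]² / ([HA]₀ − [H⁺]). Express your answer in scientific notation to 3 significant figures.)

[H⁺] = 10^(−pH) = 10^(−3.46) = 3.467e-04 M. For HA ⇌ H⁺ + A⁻, Ka = [H⁺][A⁻]/[HA] = [H⁺]² / ([HA]₀ − [H⁺]) = (3.467e-04)² / (0.273 − 3.467e-04) = 4.41e-07.

K_a = 4.41e-07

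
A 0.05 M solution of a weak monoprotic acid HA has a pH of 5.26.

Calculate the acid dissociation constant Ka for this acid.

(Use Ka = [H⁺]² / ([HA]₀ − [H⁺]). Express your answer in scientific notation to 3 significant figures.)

[H⁺] = 10^(−pH) = 10^(−5.26) = 5.495e-06 M. For HA ⇌ H⁺ + A⁻, Ka = [H⁺][A⁻]/[HA] = [H⁺]² / ([HA]₀ − [H⁺]) = (5.495e-06)² / (0.05 − 5.495e-06) = 6.04e-10.

K_a = 6.04e-10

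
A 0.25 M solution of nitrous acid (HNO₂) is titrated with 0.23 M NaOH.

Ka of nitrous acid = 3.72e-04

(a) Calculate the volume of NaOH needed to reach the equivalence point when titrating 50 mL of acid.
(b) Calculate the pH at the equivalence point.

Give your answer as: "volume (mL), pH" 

moles acid = 0.25 × 50/1000 = 0.0125 mol; V_base = moles/0.23 × 1000 = 54.3 mL. At equivalence only the conjugate base is present: [A⁻] = 0.0125/0.104 = 1.1979e-01 M. Kb = Kw/Ka = 2.69e-11; [OH⁻] = √(Kb × [A⁻]) = 1.7945e-06; pOH = 5.75; pH = 14 - pOH = 8.25.

V = 54.3 mL, pH = 8.25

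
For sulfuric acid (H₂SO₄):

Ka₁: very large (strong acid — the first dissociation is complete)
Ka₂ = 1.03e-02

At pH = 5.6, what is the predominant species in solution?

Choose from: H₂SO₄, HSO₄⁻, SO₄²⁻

The first dissociation is complete, so H₂SO₄ itself is never the predominant species in water; pKa₂ = -log(1.03e-02) = 1.99. For a polyprotic acid the predominant species crosses at each pKa: below pKa_n the protonated form dominates, above it the deprotonated form does. At pH = 5.6, the predominant species is SO₄²⁻.

SO₄²⁻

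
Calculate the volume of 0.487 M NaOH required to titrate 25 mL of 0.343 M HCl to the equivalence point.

At equivalence: moles acid = moles base. moles HCl = 0.343 × 25/1000 = 0.008575 mol. V_base = moles / 0.487 × 1000 = 17.6 mL.

V_{base} = 17.6 mL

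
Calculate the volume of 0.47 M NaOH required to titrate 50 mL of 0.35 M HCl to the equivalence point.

At equivalence: moles acid = moles base. moles HCl = 0.35 × 50/1000 = 0.0175 mol. V_base = moles / 0.47 × 1000 = 37.2 mL.

V_{base} = 37.2 mL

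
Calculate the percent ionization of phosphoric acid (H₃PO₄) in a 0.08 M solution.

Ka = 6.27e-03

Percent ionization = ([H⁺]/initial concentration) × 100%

Using Ka equilibrium: x² + Ka×x - Ka×C = 0. Solving: [H⁺] = 1.9480e-02. Percent = (1.9480e-02/0.08) × 100

Percent ionization = 24.3%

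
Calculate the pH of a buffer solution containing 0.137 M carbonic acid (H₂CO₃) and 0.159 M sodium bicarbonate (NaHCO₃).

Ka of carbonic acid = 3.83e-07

pKa = -log(3.83e-07) = 6.42. pH = pKa + log([A⁻]/[HA]) = 6.42 + log(0.159/0.137)

pH = 6.48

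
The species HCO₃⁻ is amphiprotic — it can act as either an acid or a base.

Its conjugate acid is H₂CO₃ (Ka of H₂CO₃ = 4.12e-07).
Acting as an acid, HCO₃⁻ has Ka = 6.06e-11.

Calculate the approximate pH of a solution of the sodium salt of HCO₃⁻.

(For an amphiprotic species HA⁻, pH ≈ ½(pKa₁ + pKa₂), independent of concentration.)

pKa₁ = -log(4.12e-07) = 6.39; pKa₂ = -log(6.06e-11) = 10.22. For an amphiprotic species, pH ≈ ½(pKa₁ + pKa₂) = ½(6.39 + 10.22) = 8.30.

pH = 8.30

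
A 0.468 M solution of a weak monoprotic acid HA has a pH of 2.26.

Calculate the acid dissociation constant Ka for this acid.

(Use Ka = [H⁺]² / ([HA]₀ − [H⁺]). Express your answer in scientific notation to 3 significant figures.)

[H⁺] = 10^(−pH) = 10^(−2.26) = 5.495e-03 M. For HA ⇌ H⁺ + A⁻, Ka = [H⁺][A⁻]/[HA] = [H⁺]² / ([HA]₀ − [H⁺]) = (5.495e-03)² / (0.468 − 5.495e-03) = 6.53e-05.

K_a = 6.53e-05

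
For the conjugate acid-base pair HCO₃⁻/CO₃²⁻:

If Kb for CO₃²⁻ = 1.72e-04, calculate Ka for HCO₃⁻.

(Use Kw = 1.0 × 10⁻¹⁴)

For a conjugate pair Ka × Kb = Kw, so Ka = Kw/Kb = 1.0 × 10⁻¹⁴ / 1.72e-04 = 5.81e-11.

K_a = 5.81e-11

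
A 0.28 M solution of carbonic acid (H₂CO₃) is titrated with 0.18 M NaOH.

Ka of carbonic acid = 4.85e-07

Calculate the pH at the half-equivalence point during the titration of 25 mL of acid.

At half-equivalence [HA] = [A⁻], so Henderson-Hasselbalch gives pH = pKa = -log(4.85e-07) = 6.31.

pH = pKa = 6.31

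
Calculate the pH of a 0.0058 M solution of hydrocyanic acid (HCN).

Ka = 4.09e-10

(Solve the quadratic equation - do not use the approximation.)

x² + Ka×x - Ka×C = 0. Using quadratic formula: [H⁺] = 1.5400e-06

pH = 5.81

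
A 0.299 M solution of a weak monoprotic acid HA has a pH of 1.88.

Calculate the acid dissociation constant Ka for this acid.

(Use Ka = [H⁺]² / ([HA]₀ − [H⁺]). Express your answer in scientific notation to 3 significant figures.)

[H⁺] = 10^(−pH) = 10^(−1.88) = 1.318e-02 M. For HA ⇌ H⁺ + A⁻, Ka = [H⁺][A⁻]/[HA] = [H⁺]² / ([HA]₀ − [H⁺]) = (1.318e-02)² / (0.299 − 1.318e-02) = 6.08e-04.

K_a = 6.08e-04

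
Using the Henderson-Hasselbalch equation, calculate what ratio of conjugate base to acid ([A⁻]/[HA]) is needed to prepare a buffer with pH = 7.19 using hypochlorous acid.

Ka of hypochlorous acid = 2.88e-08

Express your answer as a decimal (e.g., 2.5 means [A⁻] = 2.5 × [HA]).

pKa = -log(2.88e-08) = 7.5406. pH = pKa + log([A⁻]/[HA]), so log([A⁻]/[HA]) = pH − pKa = 7.19 − 7.5406 = -0.3506. [A⁻]/[HA] = 10^(-0.3506) = 0.446

[A⁻]/[HA] = 0.446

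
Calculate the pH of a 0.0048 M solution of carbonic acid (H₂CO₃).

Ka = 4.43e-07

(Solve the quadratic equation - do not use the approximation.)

x² + Ka×x - Ka×C = 0. Using quadratic formula: [H⁺] = 4.5892e-05

pH = 4.34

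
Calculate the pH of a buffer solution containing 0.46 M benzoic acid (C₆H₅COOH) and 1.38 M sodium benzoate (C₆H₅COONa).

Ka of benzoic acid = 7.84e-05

pKa = -log(7.84e-05) = 4.11. pH = pKa + log([A⁻]/[HA]) = 4.11 + log(1.38/0.46)

pH = 4.58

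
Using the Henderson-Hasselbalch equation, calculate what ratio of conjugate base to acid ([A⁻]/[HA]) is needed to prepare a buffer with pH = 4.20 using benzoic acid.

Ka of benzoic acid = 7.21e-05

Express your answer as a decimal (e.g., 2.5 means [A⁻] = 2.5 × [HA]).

pKa = -log(7.21e-05) = 4.1421. pH = pKa + log([A⁻]/[HA]), so log([A⁻]/[HA]) = pH − pKa = 4.20 − 4.1421 = 0.0579. [A⁻]/[HA] = 10^(0.0579) = 1.14

[A⁻]/[HA] = 1.14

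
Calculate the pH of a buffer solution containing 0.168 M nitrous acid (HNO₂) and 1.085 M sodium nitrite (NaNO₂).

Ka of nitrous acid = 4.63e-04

pKa = -log(4.63e-04) = 3.33. pH = pKa + log([A⁻]/[HA]) = 3.33 + log(1.085/0.168)

pH = 4.14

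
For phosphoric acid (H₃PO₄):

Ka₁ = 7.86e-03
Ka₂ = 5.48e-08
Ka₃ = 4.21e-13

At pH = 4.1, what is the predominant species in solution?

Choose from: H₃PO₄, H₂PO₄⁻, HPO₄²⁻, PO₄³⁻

pKa₁ = 2.10, pKa₂ = 7.26, pKa₃ = 12.38. For a polyprotic acid the predominant species crosses at each pKa: below pKa_n the protonated form dominates, above it the deprotonated form does. At pH = 4.1, the predominant species is H₂PO₄⁻.

H₂PO₄⁻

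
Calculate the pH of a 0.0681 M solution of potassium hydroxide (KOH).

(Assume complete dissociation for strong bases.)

[OH⁻] = 0.0681 M for strong base. pOH = -log[OH⁻] = 1.17, pH = 14 - pOH

pH = 12.83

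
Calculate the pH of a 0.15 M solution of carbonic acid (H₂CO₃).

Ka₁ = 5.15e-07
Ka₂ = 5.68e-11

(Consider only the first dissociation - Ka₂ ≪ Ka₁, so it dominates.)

First dissociation dominates. From Ka₁ = [H⁺][HA⁻]/[H₂A], x² + Ka₁·x − Ka₁·C = 0 with C = 0.15 M and Ka₁ = 5.15e-07. Solving: [H⁺] = (−Ka₁ + √(Ka₁² + 4·Ka₁·C)) / 2 = 2.7768e-04 M. pH = -log(2.7768e-04) = 3.56.

pH = 3.56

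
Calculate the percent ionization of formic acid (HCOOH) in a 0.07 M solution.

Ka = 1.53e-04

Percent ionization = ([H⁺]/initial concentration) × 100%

Using Ka equilibrium: x² + Ka×x - Ka×C = 0. Solving: [H⁺] = 3.1970e-03. Percent = (3.1970e-03/0.07) × 100

Percent ionization = 4.57%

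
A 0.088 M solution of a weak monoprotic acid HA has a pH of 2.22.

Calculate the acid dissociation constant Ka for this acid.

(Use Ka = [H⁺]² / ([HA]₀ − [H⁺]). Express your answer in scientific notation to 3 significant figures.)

[H⁺] = 10^(−pH) = 10^(−2.22) = 6.026e-03 M. For HA ⇌ H⁺ + A⁻, Ka = [H⁺][A⁻]/[HA] = [H⁺]² / ([HA]₀ − [H⁺]) = (6.026e-03)² / (0.088 − 6.026e-03) = 4.43e-04.

K_a = 4.43e-04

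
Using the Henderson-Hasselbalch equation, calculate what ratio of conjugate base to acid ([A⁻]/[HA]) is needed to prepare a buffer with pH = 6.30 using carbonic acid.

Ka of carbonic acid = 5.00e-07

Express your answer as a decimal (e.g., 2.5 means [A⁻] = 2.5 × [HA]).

pKa = -log(5.00e-07) = 6.3010. pH = pKa + log([A⁻]/[HA]), so log([A⁻]/[HA]) = pH − pKa = 6.30 − 6.3010 = -0.0010. [A⁻]/[HA] = 10^(-0.0010) = 0.998

[A⁻]/[HA] = 0.998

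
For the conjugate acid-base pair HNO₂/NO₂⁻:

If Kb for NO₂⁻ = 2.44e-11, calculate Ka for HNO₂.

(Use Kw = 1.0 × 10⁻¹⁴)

For a conjugate pair Ka × Kb = Kw, so Ka = Kw/Kb = 1.0 × 10⁻¹⁴ / 2.44e-11 = 4.10e-04.

K_a = 4.10e-04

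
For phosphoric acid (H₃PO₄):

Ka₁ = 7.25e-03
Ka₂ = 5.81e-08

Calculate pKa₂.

pKa₂ = -log(Ka₂) = -log(5.81e-08) = 7.24.

pK_{a2} = 7.24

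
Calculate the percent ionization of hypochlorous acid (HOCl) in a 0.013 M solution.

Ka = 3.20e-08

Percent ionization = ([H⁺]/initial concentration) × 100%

Using Ka equilibrium: x² + Ka×x - Ka×C = 0. Solving: [H⁺] = 2.0380e-05. Percent = (2.0380e-05/0.013) × 100

Percent ionization = 0.157%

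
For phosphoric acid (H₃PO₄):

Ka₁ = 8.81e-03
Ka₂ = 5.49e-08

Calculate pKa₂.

pKa₂ = -log(Ka₂) = -log(5.49e-08) = 7.26.

pK_{a2} = 7.26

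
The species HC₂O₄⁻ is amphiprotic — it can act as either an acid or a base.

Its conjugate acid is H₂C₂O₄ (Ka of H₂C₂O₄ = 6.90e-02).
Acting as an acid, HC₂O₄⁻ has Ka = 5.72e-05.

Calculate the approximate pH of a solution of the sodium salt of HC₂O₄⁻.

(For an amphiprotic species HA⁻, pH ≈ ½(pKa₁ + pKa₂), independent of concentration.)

pKa₁ = -log(6.90e-02) = 1.16; pKa₂ = -log(5.72e-05) = 4.24. For an amphiprotic species, pH ≈ ½(pKa₁ + pKa₂) = ½(1.16 + 4.24) = 2.70.

pH = 2.70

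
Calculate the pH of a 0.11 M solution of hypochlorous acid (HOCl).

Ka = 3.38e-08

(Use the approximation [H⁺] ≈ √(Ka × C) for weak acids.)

[H⁺] = √(Ka × C) = √(3.38e-08 × 0.11) = 6.0975e-05. pH = -log(6.0975e-05)

pH = 4.21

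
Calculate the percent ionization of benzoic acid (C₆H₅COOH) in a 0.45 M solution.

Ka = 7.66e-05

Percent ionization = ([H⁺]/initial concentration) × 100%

Using Ka equilibrium: x² + Ka×x - Ka×C = 0. Solving: [H⁺] = 5.8329e-03. Percent = (5.8329e-03/0.45) × 100

Percent ionization = 1.3%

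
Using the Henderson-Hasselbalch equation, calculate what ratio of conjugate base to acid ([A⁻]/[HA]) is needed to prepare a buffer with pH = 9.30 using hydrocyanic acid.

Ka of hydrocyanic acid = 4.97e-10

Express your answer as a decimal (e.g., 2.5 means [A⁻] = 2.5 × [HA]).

pKa = -log(4.97e-10) = 9.3036. pH = pKa + log([A⁻]/[HA]), so log([A⁻]/[HA]) = pH − pKa = 9.30 − 9.3036 = -0.0036. [A⁻]/[HA] = 10^(-0.0036) = 0.992

[A⁻]/[HA] = 0.992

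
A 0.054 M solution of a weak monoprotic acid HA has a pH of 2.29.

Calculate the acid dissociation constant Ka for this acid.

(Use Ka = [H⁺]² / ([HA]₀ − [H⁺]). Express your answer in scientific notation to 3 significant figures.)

[H⁺] = 10^(−pH) = 10^(−2.29) = 5.129e-03 M. For HA ⇌ H⁺ + A⁻, Ka = [H⁺][A⁻]/[HA] = [H⁺]² / ([HA]₀ − [H⁺]) = (5.129e-03)² / (0.054 − 5.129e-03) = 5.38e-04.

K_a = 5.38e-04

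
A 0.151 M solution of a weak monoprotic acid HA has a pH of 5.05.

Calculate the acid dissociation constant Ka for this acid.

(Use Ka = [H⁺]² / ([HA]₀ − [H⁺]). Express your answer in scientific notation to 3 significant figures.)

[H⁺] = 10^(−pH) = 10^(−5.05) = 8.913e-06 M. For HA ⇌ H⁺ + A⁻, Ka = [H⁺][A⁻]/[HA] = [H⁺]² / ([HA]₀ − [H⁺]) = (8.913e-06)² / (0.151 − 8.913e-06) = 5.26e-10.

K_a = 5.26e-10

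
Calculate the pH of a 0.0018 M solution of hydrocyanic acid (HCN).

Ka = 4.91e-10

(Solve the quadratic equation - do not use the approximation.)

x² + Ka×x - Ka×C = 0. Using quadratic formula: [H⁺] = 9.3986e-07

pH = 6.03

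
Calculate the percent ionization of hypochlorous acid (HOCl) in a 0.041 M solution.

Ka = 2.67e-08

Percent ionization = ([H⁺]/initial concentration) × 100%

Using Ka equilibrium: x² + Ka×x - Ka×C = 0. Solving: [H⁺] = 3.3073e-05. Percent = (3.3073e-05/0.041) × 100

Percent ionization = 0.0807%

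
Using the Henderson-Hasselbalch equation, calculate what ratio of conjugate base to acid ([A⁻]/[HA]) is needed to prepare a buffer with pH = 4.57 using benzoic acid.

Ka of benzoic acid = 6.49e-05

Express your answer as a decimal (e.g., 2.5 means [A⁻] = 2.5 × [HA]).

pKa = -log(6.49e-05) = 4.1878. pH = pKa + log([A⁻]/[HA]), so log([A⁻]/[HA]) = pH − pKa = 4.57 − 4.1878 = 0.3822. [A⁻]/[HA] = 10^(0.3822) = 2.41

[A⁻]/[HA] = 2.41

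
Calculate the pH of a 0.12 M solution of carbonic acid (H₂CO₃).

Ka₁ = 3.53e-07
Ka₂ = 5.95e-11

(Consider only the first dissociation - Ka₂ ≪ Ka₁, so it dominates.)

First dissociation dominates. From Ka₁ = [H⁺][HA⁻]/[H₂A], x² + Ka₁·x − Ka₁·C = 0 with C = 0.12 M and Ka₁ = 3.53e-07. Solving: [H⁺] = (−Ka₁ + √(Ka₁² + 4·Ka₁·C)) / 2 = 2.0564e-04 M. pH = -log(2.0564e-04) = 3.69.

pH = 3.69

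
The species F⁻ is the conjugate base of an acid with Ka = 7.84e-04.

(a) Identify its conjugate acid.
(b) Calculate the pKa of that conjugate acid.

(a) The conjugate acid is formed by adding one H⁺ to F⁻, giving HF. (b) pKa = -log(Ka) = -log(7.84e-04) = 3.11.

Conjugate acid: HF; pK_a = 3.11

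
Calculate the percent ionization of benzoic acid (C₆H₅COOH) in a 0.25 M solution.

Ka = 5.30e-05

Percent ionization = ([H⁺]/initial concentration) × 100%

Using Ka equilibrium: x² + Ka×x - Ka×C = 0. Solving: [H⁺] = 3.6137e-03. Percent = (3.6137e-03/0.25) × 100

Percent ionization = 1.45%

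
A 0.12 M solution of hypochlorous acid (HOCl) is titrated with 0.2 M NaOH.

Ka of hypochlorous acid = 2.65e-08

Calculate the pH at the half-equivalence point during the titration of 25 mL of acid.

At half-equivalence [HA] = [A⁻], so Henderson-Hasselbalch gives pH = pKa = -log(2.65e-08) = 7.58.

pH = pKa = 7.58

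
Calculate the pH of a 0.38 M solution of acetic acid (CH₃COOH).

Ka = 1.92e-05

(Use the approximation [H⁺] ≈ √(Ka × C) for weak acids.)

[H⁺] = √(Ka × C) = √(1.92e-05 × 0.38) = 2.7011e-03. pH = -log(2.7011e-03)

pH = 2.57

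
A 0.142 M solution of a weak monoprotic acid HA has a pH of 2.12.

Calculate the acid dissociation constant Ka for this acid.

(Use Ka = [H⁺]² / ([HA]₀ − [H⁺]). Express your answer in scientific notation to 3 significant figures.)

[H⁺] = 10^(−pH) = 10^(−2.12) = 7.586e-03 M. For HA ⇌ H⁺ + A⁻, Ka = [H⁺][A⁻]/[HA] = [H⁺]² / ([HA]₀ − [H⁺]) = (7.586e-03)² / (0.142 − 7.586e-03) = 4.28e-04.

K_a = 4.28e-04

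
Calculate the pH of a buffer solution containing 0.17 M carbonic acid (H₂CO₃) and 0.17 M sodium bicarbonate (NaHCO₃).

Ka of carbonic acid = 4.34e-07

pKa = -log(4.34e-07) = 6.36. pH = pKa + log([A⁻]/[HA]) = 6.36 + log(0.17/0.17)

pH = 6.36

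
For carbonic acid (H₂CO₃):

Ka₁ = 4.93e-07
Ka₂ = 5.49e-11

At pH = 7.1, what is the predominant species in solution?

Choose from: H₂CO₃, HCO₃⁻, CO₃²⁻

pKa₁ = 6.31, pKa₂ = 10.26. For a polyprotic acid the predominant species crosses at each pKa: below pKa_n the protonated form dominates, above it the deprotonated form does. At pH = 7.1, the predominant species is HCO₃⁻.

HCO₃⁻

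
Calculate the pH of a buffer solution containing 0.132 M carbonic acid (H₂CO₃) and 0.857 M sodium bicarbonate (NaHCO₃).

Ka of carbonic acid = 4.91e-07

pKa = -log(4.91e-07) = 6.31. pH = pKa + log([A⁻]/[HA]) = 6.31 + log(0.857/0.132)

pH = 7.12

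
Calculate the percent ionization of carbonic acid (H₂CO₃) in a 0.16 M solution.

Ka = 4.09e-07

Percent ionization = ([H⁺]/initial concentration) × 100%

Using Ka equilibrium: x² + Ka×x - Ka×C = 0. Solving: [H⁺] = 2.5561e-04. Percent = (2.5561e-04/0.16) × 100

Percent ionization = 0.16%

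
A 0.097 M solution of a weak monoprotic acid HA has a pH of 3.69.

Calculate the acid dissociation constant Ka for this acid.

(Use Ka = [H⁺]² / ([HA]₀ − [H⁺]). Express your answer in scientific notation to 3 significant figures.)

[H⁺] = 10^(−pH) = 10^(−3.69) = 2.042e-04 M. For HA ⇌ H⁺ + A⁻, Ka = [H⁺][A⁻]/[HA] = [H⁺]² / ([HA]₀ − [H⁺]) = (2.042e-04)² / (0.097 − 2.042e-04) = 4.31e-07.

K_a = 4.31e-07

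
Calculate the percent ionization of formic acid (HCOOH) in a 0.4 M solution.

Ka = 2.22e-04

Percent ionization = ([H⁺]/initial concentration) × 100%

Using Ka equilibrium: x² + Ka×x - Ka×C = 0. Solving: [H⁺] = 9.3130e-03. Percent = (9.3130e-03/0.4) × 100

Percent ionization = 2.33%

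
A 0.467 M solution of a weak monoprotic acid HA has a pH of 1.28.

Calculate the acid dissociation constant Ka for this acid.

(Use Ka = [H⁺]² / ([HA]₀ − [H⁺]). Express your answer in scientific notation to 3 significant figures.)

[H⁺] = 10^(−pH) = 10^(−1.28) = 5.248e-02 M. For HA ⇌ H⁺ + A⁻, Ka = [H⁺][A⁻]/[HA] = [H⁺]² / ([HA]₀ − [H⁺]) = (5.248e-02)² / (0.467 − 5.248e-02) = 6.64e-03.

K_a = 6.64e-03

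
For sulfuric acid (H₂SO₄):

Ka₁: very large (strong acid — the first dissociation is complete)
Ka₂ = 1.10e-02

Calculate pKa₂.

pKa₂ = -log(Ka₂) = -log(1.10e-02) = 1.96.

pK_{a2} = 1.96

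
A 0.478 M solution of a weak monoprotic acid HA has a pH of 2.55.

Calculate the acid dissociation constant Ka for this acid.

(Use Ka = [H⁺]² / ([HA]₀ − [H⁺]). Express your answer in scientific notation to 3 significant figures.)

[H⁺] = 10^(−pH) = 10^(−2.55) = 2.818e-03 M. For HA ⇌ H⁺ + A⁻, Ka = [H⁺][A⁻]/[HA] = [H⁺]² / ([HA]₀ − [H⁺]) = (2.818e-03)² / (0.478 − 2.818e-03) = 1.67e-05.

K_a = 1.67e-05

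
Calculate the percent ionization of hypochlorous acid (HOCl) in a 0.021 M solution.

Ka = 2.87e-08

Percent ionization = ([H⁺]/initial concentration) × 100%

Using Ka equilibrium: x² + Ka×x - Ka×C = 0. Solving: [H⁺] = 2.4536e-05. Percent = (2.4536e-05/0.021) × 100

Percent ionization = 0.117%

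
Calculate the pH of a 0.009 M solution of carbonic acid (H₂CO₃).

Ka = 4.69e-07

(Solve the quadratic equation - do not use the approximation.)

x² + Ka×x - Ka×C = 0. Using quadratic formula: [H⁺] = 6.4735e-05

pH = 4.19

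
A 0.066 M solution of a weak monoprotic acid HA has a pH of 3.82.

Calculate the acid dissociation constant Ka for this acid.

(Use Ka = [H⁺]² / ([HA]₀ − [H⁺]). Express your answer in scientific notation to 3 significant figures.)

[H⁺] = 10^(−pH) = 10^(−3.82) = 1.514e-04 M. For HA ⇌ H⁺ + A⁻, Ka = [H⁺][A⁻]/[HA] = [H⁺]² / ([HA]₀ − [H⁺]) = (1.514e-04)² / (0.066 − 1.514e-04) = 3.48e-07.

K_a = 3.48e-07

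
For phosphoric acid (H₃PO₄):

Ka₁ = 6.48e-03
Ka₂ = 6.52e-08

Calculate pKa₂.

pKa₂ = -log(Ka₂) = -log(6.52e-08) = 7.19.

pK_{a2} = 7.19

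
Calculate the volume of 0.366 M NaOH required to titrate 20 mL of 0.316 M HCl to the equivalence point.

At equivalence: moles acid = moles base. moles HCl = 0.316 × 20/1000 = 0.00632 mol. V_base = moles / 0.366 × 1000 = 17.3 mL.

V_{base} = 17.3 mL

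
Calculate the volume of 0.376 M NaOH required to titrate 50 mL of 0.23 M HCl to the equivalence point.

At equivalence: moles acid = moles base. moles HCl = 0.23 × 50/1000 = 0.0115 mol. V_base = moles / 0.376 × 1000 = 30.6 mL.

V_{base} = 30.6 mL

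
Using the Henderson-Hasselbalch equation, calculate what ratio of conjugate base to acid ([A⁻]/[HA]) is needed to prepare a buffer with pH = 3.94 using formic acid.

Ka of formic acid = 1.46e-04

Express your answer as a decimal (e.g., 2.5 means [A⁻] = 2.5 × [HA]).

pKa = -log(1.46e-04) = 3.8356. pH = pKa + log([A⁻]/[HA]), so log([A⁻]/[HA]) = pH − pKa = 3.94 − 3.8356 = 0.1044. [A⁻]/[HA] = 10^(0.1044) = 1.27

[A⁻]/[HA] = 1.27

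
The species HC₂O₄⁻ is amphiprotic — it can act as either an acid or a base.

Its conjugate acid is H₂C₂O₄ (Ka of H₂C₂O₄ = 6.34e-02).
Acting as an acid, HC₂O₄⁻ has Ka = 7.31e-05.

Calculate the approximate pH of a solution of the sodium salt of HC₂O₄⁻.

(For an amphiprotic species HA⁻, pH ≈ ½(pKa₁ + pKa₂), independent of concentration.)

pKa₁ = -log(6.34e-02) = 1.20; pKa₂ = -log(7.31e-05) = 4.14. For an amphiprotic species, pH ≈ ½(pKa₁ + pKa₂) = ½(1.20 + 4.14) = 2.67.

pH = 2.67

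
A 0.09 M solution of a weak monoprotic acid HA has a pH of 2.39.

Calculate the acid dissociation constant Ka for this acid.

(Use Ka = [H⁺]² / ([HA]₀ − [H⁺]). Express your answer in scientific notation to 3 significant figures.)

[H⁺] = 10^(−pH) = 10^(−2.39) = 4.074e-03 M. For HA ⇌ H⁺ + A⁻, Ka = [H⁺][A⁻]/[HA] = [H⁺]² / ([HA]₀ − [H⁺]) = (4.074e-03)² / (0.09 − 4.074e-03) = 1.93e-04.

K_a = 1.93e-04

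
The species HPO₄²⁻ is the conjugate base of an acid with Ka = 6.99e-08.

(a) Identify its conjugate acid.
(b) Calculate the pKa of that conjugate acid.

(a) The conjugate acid is formed by adding one H⁺ to HPO₄²⁻, giving H₂PO₄⁻. (b) pKa = -log(Ka) = -log(6.99e-08) = 7.16.

Conjugate acid: H₂PO₄⁻; pK_a = 7.16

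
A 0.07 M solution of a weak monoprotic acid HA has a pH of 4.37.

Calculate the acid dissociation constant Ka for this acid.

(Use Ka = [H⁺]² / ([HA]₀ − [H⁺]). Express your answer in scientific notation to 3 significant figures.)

[H⁺] = 10^(−pH) = 10^(−4.37) = 4.266e-05 M. For HA ⇌ H⁺ + A⁻, Ka = [H⁺][A⁻]/[HA] = [H⁺]² / ([HA]₀ − [H⁺]) = (4.266e-05)² / (0.07 − 4.266e-05) = 2.60e-08.

K_a = 2.60e-08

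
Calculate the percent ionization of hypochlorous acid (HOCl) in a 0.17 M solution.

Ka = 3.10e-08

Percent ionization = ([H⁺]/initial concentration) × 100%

Using Ka equilibrium: x² + Ka×x - Ka×C = 0. Solving: [H⁺] = 7.2579e-05. Percent = (7.2579e-05/0.17) × 100

Percent ionization = 0.0427%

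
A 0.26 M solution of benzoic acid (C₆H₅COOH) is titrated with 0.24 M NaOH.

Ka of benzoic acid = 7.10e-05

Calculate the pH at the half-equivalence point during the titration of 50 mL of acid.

At half-equivalence [HA] = [A⁻], so Henderson-Hasselbalch gives pH = pKa = -log(7.10e-05) = 4.15.

pH = pKa = 4.15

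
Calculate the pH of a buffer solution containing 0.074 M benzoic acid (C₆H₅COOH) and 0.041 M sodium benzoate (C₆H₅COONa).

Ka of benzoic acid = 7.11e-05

pKa = -log(7.11e-05) = 4.15. pH = pKa + log([A⁻]/[HA]) = 4.15 + log(0.041/0.074)

pH = 3.89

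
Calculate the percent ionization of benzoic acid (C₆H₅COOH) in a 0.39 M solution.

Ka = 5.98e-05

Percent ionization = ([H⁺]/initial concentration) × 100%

Using Ka equilibrium: x² + Ka×x - Ka×C = 0. Solving: [H⁺] = 4.7995e-03. Percent = (4.7995e-03/0.39) × 100

Percent ionization = 1.23%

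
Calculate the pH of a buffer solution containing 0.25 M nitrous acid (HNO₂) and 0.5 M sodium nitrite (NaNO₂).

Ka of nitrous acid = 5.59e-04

pKa = -log(5.59e-04) = 3.25. pH = pKa + log([A⁻]/[HA]) = 3.25 + log(0.5/0.25)

pH = 3.55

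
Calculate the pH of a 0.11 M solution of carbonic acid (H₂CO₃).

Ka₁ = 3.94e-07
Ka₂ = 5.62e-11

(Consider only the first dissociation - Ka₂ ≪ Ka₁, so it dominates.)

First dissociation dominates. From Ka₁ = [H⁺][HA⁻]/[H₂A], x² + Ka₁·x − Ka₁·C = 0 with C = 0.11 M and Ka₁ = 3.94e-07. Solving: [H⁺] = (−Ka₁ + √(Ka₁² + 4·Ka₁·C)) / 2 = 2.0799e-04 M. pH = -log(2.0799e-04) = 3.68.

pH = 3.68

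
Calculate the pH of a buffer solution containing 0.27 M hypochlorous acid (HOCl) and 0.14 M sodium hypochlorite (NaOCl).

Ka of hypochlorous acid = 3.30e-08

pKa = -log(3.30e-08) = 7.48. pH = pKa + log([A⁻]/[HA]) = 7.48 + log(0.14/0.27)

pH = 7.20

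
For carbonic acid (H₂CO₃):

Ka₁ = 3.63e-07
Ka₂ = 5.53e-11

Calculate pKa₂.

pKa₂ = -log(Ka₂) = -log(5.53e-11) = 10.26.

pK_{a2} = 10.26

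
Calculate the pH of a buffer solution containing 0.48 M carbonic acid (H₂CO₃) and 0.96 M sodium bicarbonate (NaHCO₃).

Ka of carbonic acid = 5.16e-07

pKa = -log(5.16e-07) = 6.29. pH = pKa + log([A⁻]/[HA]) = 6.29 + log(0.96/0.48)

pH = 6.59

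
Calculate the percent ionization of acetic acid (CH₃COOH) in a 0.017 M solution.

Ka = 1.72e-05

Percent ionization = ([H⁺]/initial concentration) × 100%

Using Ka equilibrium: x² + Ka×x - Ka×C = 0. Solving: [H⁺] = 5.3221e-04. Percent = (5.3221e-04/0.017) × 100

Percent ionization = 3.13%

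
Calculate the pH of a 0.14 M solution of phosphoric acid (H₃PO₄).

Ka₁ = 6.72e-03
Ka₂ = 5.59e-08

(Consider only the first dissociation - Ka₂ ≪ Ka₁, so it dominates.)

First dissociation dominates. From Ka₁ = [H⁺][HA⁻]/[H₂A], x² + Ka₁·x − Ka₁·C = 0 with C = 0.14 M and Ka₁ = 6.72e-03. Solving: [H⁺] = (−Ka₁ + √(Ka₁² + 4·Ka₁·C)) / 2 = 2.7496e-02 M. pH = -log(2.7496e-02) = 1.56.

pH = 1.56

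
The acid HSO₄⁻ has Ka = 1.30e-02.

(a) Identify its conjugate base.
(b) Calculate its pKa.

(a) The conjugate base is formed by removing one H⁺ from HSO₄⁻, giving SO₄²⁻. (b) pKa = -log(Ka) = -log(1.30e-02) = 1.89.

Conjugate base: SO₄²⁻; pK_a = 1.89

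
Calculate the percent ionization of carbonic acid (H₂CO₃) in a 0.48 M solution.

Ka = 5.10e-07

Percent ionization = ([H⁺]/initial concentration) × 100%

Using Ka equilibrium: x² + Ka×x - Ka×C = 0. Solving: [H⁺] = 4.9452e-04. Percent = (4.9452e-04/0.48) × 100

Percent ionization = 0.103%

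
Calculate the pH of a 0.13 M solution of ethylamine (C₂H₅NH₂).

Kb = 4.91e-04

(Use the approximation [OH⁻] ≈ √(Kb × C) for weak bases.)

[OH⁻] = √(Kb × C) = √(4.91e-04 × 0.13) = 7.9894e-03. pOH = 2.10, pH = 14 - pOH

pH = 11.90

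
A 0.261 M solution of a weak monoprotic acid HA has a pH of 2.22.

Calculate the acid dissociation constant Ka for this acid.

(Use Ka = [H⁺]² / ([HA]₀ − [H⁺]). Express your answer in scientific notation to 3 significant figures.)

[H⁺] = 10^(−pH) = 10^(−2.22) = 6.026e-03 M. For HA ⇌ H⁺ + A⁻, Ka = [H⁺][A⁻]/[HA] = [H⁺]² / ([HA]₀ − [H⁺]) = (6.026e-03)² / (0.261 − 6.026e-03) = 1.42e-04.

K_a = 1.42e-04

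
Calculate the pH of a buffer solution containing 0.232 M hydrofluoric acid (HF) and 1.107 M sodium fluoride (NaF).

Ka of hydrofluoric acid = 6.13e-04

pKa = -log(6.13e-04) = 3.21. pH = pKa + log([A⁻]/[HA]) = 3.21 + log(1.107/0.232)

pH = 3.89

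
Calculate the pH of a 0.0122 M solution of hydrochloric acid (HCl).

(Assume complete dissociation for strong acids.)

[H⁺] = 0.0122 M for strong acid. pH = -log[H⁺] = -log(0.0122)

pH = 1.91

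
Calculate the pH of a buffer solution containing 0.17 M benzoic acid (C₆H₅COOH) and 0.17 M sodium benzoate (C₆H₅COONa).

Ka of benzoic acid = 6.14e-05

pKa = -log(6.14e-05) = 4.21. pH = pKa + log([A⁻]/[HA]) = 4.21 + log(0.17/0.17)

pH = 4.21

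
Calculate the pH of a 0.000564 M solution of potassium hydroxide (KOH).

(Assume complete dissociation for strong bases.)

[OH⁻] = 0.000564 M for strong base. pOH = -log[OH⁻] = 3.25, pH = 14 - pOH

pH = 10.75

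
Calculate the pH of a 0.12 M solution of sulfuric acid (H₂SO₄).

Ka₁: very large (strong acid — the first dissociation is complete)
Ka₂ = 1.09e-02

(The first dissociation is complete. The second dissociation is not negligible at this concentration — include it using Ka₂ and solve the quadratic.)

First dissociation is complete: [H⁺]₀ = [HSO₄⁻]₀ = C = 0.12 M. Second dissociation HSO₄⁻ ⇌ H⁺ + SO₄²⁻: let x = [SO₄²⁻]. Ka₂ = (C + x)·x / (C − x) = 1.09e-02 → x² + (C + Ka₂)·x − Ka₂·C = 0 → x² + 0.13090·x − 1.308e-03 = 0. x = (−0.13090 + √(0.13090² + 4 × 1.308e-03)) / 2 = 9.3277e-03 M. [H⁺] = C + x = 0.12 + 9.3277e-03 = 1.2933e-01 M. pH = -log(1.2933e-01) = 0.89.

pH = 0.89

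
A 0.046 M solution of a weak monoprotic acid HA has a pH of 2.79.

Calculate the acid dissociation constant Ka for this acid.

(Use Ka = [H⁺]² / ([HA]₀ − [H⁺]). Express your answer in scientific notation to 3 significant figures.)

[H⁺] = 10^(−pH) = 10^(−2.79) = 1.622e-03 M. For HA ⇌ H⁺ + A⁻, Ka = [H⁺][A⁻]/[HA] = [H⁺]² / ([HA]₀ − [H⁺]) = (1.622e-03)² / (0.046 − 1.622e-03) = 5.93e-05.

K_a = 5.93e-05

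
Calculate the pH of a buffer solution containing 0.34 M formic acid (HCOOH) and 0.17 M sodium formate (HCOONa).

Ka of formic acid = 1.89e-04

pKa = -log(1.89e-04) = 3.72. pH = pKa + log([A⁻]/[HA]) = 3.72 + log(0.17/0.34)

pH = 3.42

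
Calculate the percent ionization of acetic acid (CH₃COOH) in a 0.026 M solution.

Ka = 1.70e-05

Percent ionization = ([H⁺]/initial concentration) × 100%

Using Ka equilibrium: x² + Ka×x - Ka×C = 0. Solving: [H⁺] = 6.5639e-04. Percent = (6.5639e-04/0.026) × 100

Percent ionization = 2.52%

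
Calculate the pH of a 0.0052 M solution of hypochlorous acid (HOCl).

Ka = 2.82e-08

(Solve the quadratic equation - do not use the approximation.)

x² + Ka×x - Ka×C = 0. Using quadratic formula: [H⁺] = 1.2095e-05

pH = 4.92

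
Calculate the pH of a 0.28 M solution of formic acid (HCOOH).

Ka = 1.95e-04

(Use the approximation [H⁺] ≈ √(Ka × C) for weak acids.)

[H⁺] = √(Ka × C) = √(1.95e-04 × 0.28) = 7.3892e-03. pH = -log(7.3892e-03)

pH = 2.13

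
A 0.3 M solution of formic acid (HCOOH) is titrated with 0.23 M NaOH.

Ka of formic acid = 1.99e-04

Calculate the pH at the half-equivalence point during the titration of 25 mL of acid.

At half-equivalence [HA] = [A⁻], so Henderson-Hasselbalch gives pH = pKa = -log(1.99e-04) = 3.70.

pH = pKa = 3.70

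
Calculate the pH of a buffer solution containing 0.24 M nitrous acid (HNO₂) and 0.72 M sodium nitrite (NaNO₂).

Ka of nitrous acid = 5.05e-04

pKa = -log(5.05e-04) = 3.30. pH = pKa + log([A⁻]/[HA]) = 3.30 + log(0.72/0.24)

pH = 3.77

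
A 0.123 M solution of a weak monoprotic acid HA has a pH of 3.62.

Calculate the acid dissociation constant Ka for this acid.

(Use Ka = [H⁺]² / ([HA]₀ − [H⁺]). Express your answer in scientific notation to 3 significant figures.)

[H⁺] = 10^(−pH) = 10^(−3.62) = 2.399e-04 M. For HA ⇌ H⁺ + A⁻, Ka = [H⁺][A⁻]/[HA] = [H⁺]² / ([HA]₀ − [H⁺]) = (2.399e-04)² / (0.123 − 2.399e-04) = 4.69e-07.

K_a = 4.69e-07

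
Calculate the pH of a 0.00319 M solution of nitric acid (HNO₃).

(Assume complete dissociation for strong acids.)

[H⁺] = 0.00319 M for strong acid. pH = -log[H⁺] = -log(0.00319)

pH = 2.50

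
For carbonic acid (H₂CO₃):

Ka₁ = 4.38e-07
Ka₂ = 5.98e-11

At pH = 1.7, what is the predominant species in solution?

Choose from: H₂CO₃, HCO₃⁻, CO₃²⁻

pKa₁ = 6.36, pKa₂ = 10.22. For a polyprotic acid the predominant species crosses at each pKa: below pKa_n the protonated form dominates, above it the deprotonated form does. At pH = 1.7, the predominant species is H₂CO₃.

H₂CO₃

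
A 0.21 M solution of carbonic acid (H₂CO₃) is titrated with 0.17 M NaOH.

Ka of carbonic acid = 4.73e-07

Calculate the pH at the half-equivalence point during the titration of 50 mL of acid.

At half-equivalence [HA] = [A⁻], so Henderson-Hasselbalch gives pH = pKa = -log(4.73e-07) = 6.33.

pH = pKa = 6.33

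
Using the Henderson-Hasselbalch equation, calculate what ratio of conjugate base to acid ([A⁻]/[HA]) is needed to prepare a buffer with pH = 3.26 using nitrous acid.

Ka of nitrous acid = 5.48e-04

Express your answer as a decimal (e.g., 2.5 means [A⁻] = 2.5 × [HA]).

pKa = -log(5.48e-04) = 3.2612. pH = pKa + log([A⁻]/[HA]), so log([A⁻]/[HA]) = pH − pKa = 3.26 − 3.2612 = -0.0012. [A⁻]/[HA] = 10^(-0.0012) = 0.997

[A⁻]/[HA] = 0.997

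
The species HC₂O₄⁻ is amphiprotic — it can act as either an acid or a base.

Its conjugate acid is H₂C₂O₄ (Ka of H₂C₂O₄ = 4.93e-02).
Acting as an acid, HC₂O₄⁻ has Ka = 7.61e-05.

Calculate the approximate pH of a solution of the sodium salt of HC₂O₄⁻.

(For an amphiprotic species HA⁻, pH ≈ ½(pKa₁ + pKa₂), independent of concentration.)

pKa₁ = -log(4.93e-02) = 1.31; pKa₂ = -log(7.61e-05) = 4.12. For an amphiprotic species, pH ≈ ½(pKa₁ + pKa₂) = ½(1.31 + 4.12) = 2.71.

pH = 2.71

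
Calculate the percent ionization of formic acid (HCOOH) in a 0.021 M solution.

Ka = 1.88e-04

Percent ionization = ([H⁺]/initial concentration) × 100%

Using Ka equilibrium: x² + Ka×x - Ka×C = 0. Solving: [H⁺] = 1.8952e-03. Percent = (1.8952e-03/0.021) × 100

Percent ionization = 9.02%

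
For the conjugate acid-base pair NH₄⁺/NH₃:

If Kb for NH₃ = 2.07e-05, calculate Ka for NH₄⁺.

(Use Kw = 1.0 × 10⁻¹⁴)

For a conjugate pair Ka × Kb = Kw, so Ka = Kw/Kb = 1.0 × 10⁻¹⁴ / 2.07e-05 = 4.83e-10.

K_a = 4.83e-10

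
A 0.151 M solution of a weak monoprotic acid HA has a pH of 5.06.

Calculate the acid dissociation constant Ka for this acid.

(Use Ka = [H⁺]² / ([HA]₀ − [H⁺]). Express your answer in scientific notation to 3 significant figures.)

[H⁺] = 10^(−pH) = 10^(−5.06) = 8.710e-06 M. For HA ⇌ H⁺ + A⁻, Ka = [H⁺][A⁻]/[HA] = [H⁺]² / ([HA]₀ − [H⁺]) = (8.710e-06)² / (0.151 − 8.710e-06) = 5.02e-10.

K_a = 5.02e-10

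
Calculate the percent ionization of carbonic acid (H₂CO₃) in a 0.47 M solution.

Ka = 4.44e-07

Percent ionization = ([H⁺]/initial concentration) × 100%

Using Ka equilibrium: x² + Ka×x - Ka×C = 0. Solving: [H⁺] = 4.5659e-04. Percent = (4.5659e-04/0.47) × 100

Percent ionization = 0.0971%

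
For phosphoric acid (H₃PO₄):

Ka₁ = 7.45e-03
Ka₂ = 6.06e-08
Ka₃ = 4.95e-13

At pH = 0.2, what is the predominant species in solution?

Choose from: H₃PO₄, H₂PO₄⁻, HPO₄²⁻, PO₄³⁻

pKa₁ = 2.13, pKa₂ = 7.22, pKa₃ = 12.31. For a polyprotic acid the predominant species crosses at each pKa: below pKa_n the protonated form dominates, above it the deprotonated form does. At pH = 0.2, the predominant species is H₃PO₄.

H₃PO₄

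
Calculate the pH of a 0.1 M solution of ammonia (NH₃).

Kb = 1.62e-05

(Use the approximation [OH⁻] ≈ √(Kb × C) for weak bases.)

[OH⁻] = √(Kb × C) = √(1.62e-05 × 0.1) = 1.2728e-03. pOH = 2.90, pH = 14 - pOH

pH = 11.10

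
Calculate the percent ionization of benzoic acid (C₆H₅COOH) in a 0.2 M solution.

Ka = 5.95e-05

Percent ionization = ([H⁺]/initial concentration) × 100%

Using Ka equilibrium: x² + Ka×x - Ka×C = 0. Solving: [H⁺] = 3.4200e-03. Percent = (3.4200e-03/0.2) × 100

Percent ionization = 1.71%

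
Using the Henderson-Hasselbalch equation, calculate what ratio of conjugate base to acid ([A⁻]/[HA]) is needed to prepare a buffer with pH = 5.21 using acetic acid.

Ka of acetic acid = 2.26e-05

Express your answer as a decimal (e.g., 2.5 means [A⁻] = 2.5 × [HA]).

pKa = -log(2.26e-05) = 4.6459. pH = pKa + log([A⁻]/[HA]), so log([A⁻]/[HA]) = pH − pKa = 5.21 − 4.6459 = 0.5641. [A⁻]/[HA] = 10^(0.5641) = 3.67

[A⁻]/[HA] = 3.67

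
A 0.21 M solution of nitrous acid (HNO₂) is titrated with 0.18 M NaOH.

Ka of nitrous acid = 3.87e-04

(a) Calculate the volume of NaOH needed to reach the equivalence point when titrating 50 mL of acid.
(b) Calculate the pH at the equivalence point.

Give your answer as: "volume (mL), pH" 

moles acid = 0.21 × 50/1000 = 0.0105 mol; V_base = moles/0.18 × 1000 = 58.3 mL. At equivalence only the conjugate base is present: [A⁻] = 0.0105/0.108 = 9.6923e-02 M. Kb = Kw/Ka = 2.58e-11; [OH⁻] = √(Kb × [A⁻]) = 1.5826e-06; pOH = 5.80; pH = 14 - pOH = 8.20.

V = 58.3 mL, pH = 8.20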